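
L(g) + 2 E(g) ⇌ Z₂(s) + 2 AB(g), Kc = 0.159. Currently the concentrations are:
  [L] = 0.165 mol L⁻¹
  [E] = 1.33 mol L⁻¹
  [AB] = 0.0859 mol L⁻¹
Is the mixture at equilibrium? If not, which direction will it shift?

no; Q < K, reaction proceeds forward

(Z₂ is a pure solid — omitted from Qc.)
Qc = [AB]² / ([L]·[E]²) = (0.0859)² / ((0.165)·(1.33)²) = 0.0253
Qc = 0.0253 < Kc = 0.159: net forward reaction.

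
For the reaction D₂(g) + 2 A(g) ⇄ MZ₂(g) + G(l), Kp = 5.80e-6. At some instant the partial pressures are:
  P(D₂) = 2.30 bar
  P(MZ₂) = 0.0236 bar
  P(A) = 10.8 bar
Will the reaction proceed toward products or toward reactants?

toward reactants

(G is a pure liquid — omitted from Qp.)
Qp = P(MZ₂) / (P(D₂)·P(A)²) = (0.0236) / ((2.30)·(10.8)²) = 8.80e-5
Qp = 8.80e-5 > Kp = 5.80e-6, so the reverse reaction proceeds.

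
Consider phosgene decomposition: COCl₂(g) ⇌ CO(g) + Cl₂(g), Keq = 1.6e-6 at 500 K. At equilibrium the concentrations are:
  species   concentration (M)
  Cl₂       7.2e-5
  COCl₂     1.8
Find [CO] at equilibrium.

[CO] = 0.040 M

At equilibrium, Keq = [CO]·[Cl₂] / [COCl₂] = 1.6e-6.
([CO])·(7.2e-5) / (1.8) = 1.6e-6
[CO] = 0.0400 = 0.040 M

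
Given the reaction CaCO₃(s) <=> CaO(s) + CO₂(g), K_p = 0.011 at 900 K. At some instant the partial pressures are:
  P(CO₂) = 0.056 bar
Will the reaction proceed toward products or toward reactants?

(CaCO₃, CaO are pure solids — omitted from Q_p.)
Q_p = P(CO₂) = 0.056
Q_p = 0.056 > K_p = 0.011, so the reverse reaction proceeds.

reverse (toward reactants)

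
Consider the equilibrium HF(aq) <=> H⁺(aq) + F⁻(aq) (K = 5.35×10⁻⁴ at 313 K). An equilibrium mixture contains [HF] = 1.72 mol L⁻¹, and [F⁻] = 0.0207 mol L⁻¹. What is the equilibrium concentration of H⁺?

[H⁺] = 0.0445 mol L⁻¹

At equilibrium, K = [H⁺]·[F⁻] / [HF] = 5.35×10⁻⁴.
([H⁺])·(0.0207) / (1.72) = 5.35×10⁻⁴
[H⁺] = 0.0445 mol L⁻¹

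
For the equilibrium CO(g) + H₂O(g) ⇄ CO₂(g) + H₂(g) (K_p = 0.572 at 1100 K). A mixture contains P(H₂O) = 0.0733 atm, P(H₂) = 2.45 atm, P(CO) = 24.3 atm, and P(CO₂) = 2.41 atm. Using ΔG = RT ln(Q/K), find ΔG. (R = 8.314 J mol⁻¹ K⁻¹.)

ΔG = 16.1 kJ/mol

Q_p = P(CO₂)·P(H₂) / (P(CO)·P(H₂O)) = (2.41)·(2.45) / ((24.3)·(0.0733)) = 3.31
ΔG = RT ln(Q_p/K_p) = (8.314 J mol⁻¹ K⁻¹)(1100 K) × ln(3.31/0.572)
   = (9.145 kJ/mol)(1.756) = 16.1 kJ/mol
ΔG > 0, so the forward reaction is non-spontaneous (proceeds in reverse).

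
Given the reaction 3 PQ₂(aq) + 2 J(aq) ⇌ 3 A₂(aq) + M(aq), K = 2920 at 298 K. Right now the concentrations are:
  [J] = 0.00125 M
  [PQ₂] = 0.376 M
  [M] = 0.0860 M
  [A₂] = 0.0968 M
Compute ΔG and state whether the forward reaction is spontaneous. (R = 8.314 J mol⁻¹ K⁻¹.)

Q = [A₂]³·[M] / ([PQ₂]³·[J]²) = (0.0968)³·(0.0860) / ((0.376)³·(0.00125)²) = 939
ΔG = RT ln(Q/K) = (8.314 J mol⁻¹ K⁻¹)(298 K) × ln(939/2920)
   = (2.478 kJ/mol)(-1.135) = -2.81 kJ/mol
ΔG < 0, so the forward reaction is spontaneous (proceeds forward).

ΔG = -2.81 kJ/mol; the forward reaction is spontaneous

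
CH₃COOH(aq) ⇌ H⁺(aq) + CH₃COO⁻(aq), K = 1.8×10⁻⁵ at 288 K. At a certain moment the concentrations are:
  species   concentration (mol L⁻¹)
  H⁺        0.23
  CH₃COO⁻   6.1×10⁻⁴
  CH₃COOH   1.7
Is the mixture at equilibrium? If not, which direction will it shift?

Q = [H⁺]·[CH₃COO⁻] / [CH₃COOH] = (0.23)·(6.1×10⁻⁴) / (1.7) = 8.3×10⁻⁵
Q = 8.3×10⁻⁵ > K = 1.8×10⁻⁵: net reverse reaction.

no; Q > K, reaction proceeds in reverse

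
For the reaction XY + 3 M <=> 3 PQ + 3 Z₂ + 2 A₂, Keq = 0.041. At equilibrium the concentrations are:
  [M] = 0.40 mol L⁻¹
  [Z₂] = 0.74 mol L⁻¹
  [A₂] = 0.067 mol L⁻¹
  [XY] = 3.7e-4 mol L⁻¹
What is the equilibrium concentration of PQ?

At equilibrium, Keq = [PQ]³·[Z₂]³·[A₂]² / ([XY]·[M]³) = 0.041.
([PQ])³·(0.74)³·(0.067)² / ((3.7e-4)·(0.40)³) = 0.041
[PQ]³ = 5.34e-4 ⇒ [PQ] = 0.081 mol L⁻¹

[PQ] = 0.081 mol L⁻¹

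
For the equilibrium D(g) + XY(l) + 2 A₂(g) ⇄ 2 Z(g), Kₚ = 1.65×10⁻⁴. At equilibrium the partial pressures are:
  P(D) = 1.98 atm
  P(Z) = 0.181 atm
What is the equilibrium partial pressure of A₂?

P(A₂) = 10.0 atm

(XY is a pure liquid — omitted from Kₚ.)
At equilibrium, Kₚ = P(Z)² / (P(D)·P(A₂)²) = 1.65×10⁻⁴.
(0.181)² / ((1.98)·(P(A₂))²) = 1.65×10⁻⁴
P(A₂)² = 100 ⇒ P(A₂) = 10.0 atm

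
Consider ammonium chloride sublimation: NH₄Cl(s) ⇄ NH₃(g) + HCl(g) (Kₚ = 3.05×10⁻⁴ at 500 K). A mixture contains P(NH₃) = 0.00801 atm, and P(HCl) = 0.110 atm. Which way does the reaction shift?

to the left

(NH₄Cl is a pure solid — omitted from Qₚ.)
Qₚ = P(NH₃)·P(HCl) = (0.00801)·(0.110) = 8.81×10⁻⁴
Qₚ = 8.81×10⁻⁴ > Kₚ = 3.05×10⁻⁴, so the reverse reaction proceeds.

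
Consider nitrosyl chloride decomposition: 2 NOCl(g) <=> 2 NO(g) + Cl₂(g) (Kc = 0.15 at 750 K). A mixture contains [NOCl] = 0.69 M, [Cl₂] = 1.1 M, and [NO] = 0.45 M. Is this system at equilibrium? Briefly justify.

Qc = [NO]²·[Cl₂] / [NOCl]² = (0.45)²·(1.1) / (0.69)² = 0.47
Qc = 0.47 > Kc = 0.15: net reverse reaction.

no; Q > K, reaction proceeds in reverse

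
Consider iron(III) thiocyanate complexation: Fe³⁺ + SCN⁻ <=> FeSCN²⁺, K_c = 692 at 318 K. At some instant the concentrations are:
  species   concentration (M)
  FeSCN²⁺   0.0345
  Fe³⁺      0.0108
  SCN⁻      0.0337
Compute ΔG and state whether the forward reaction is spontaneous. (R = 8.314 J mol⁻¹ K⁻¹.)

Q_c = [FeSCN²⁺] / ([Fe³⁺]·[SCN⁻]) = (0.0345) / ((0.0108)·(0.0337)) = 94.8
ΔG = RT ln(Q_c/K_c) = (8.314 J mol⁻¹ K⁻¹)(318 K) × ln(94.8/692)
   = (2.644 kJ/mol)(-1.988) = -5.26 kJ/mol
ΔG < 0, so the forward reaction is spontaneous (proceeds forward).

ΔG = -5.26 kJ/mol; the forward reaction is spontaneous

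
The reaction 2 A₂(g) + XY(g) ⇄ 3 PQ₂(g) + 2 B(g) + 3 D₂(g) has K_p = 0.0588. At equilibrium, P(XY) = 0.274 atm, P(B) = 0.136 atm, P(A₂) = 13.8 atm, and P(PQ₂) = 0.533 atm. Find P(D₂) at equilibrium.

At equilibrium, K_p = P(PQ₂)³·P(B)²·P(D₂)³ / (P(A₂)²·P(XY)) = 0.0588.
(0.533)³·(0.136)²·(P(D₂))³ / ((13.8)²·(0.274)) = 0.0588
P(D₂)³ = 1100 ⇒ P(D₂) = 10.3 atm

P(D₂) = 10.3 atm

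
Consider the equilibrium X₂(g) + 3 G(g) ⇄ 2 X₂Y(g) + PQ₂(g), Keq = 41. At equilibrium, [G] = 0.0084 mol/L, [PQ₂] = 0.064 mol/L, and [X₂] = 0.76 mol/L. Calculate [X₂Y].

At equilibrium, Keq = [X₂Y]²·[PQ₂] / ([X₂]·[G]³) = 41.
([X₂Y])²·(0.064) / ((0.76)·(0.0084)³) = 41
[X₂Y]² = 2.89e-4 ⇒ [X₂Y] = 0.017 mol/L

[X₂Y] = 0.017 mol/L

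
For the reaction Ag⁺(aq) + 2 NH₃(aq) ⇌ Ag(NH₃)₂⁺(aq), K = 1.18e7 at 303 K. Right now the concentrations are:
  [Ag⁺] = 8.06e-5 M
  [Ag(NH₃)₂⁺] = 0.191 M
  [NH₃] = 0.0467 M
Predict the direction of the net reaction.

toward products

Q = [Ag(NH₃)₂⁺] / ([Ag⁺]·[NH₃]²) = (0.191) / ((8.06e-5)·(0.0467)²) = 1.09e6
Q = 1.09e6 < K = 1.18e7, so the forward reaction proceeds.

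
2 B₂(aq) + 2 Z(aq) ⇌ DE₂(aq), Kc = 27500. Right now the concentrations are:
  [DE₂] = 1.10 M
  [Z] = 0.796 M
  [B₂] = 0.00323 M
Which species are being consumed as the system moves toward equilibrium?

Qc = [DE₂] / ([B₂]²·[Z]²) = (1.10) / ((0.00323)²·(0.796)²) = 1.66×10⁵
Qc = 1.66×10⁵ > Kc = 27500: net reverse reaction.

DE₂ (products)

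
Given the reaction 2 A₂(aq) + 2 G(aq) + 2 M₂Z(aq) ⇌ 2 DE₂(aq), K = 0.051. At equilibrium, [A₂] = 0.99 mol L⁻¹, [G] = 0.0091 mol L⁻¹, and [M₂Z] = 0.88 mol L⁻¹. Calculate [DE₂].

At equilibrium, K = [DE₂]² / ([A₂]²·[G]²·[M₂Z]²) = 0.051.
([DE₂])² / ((0.99)²·(0.0091)²·(0.88)²) = 0.051
[DE₂]² = 3.21×10⁻⁶ ⇒ [DE₂] = 0.0018 mol L⁻¹

[DE₂] = 0.0018 mol L⁻¹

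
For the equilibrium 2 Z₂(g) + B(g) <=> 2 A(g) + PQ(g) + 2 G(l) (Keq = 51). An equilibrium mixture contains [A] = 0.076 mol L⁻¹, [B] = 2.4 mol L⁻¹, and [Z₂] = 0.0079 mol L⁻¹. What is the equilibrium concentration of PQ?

(G is a pure liquid — omitted from Keq.)
At equilibrium, Keq = [A]²·[PQ] / ([Z₂]²·[B]) = 51.
(0.076)²·([PQ]) / ((0.0079)²·(2.4)) = 51
[PQ] = 1.32 = 1.3 mol L⁻¹

[PQ] = 1.3 mol L⁻¹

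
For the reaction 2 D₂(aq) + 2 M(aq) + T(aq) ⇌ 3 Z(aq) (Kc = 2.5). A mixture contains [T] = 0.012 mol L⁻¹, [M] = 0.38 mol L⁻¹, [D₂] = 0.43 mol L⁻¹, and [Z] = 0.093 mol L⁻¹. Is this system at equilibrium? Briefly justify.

yes, at equilibrium

Qc = [Z]³ / ([D₂]²·[M]²·[T]) = (0.093)³ / ((0.43)²·(0.38)²·(0.012)) = 2.5
Qc = 2.5 = Kc; the system is at equilibrium.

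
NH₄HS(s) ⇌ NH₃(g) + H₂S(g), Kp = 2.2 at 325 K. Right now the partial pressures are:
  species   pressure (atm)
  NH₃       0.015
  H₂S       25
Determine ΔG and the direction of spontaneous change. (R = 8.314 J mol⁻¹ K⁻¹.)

(NH₄HS is a pure solid — omitted from Qp.)
Qp = P(NH₃)·P(H₂S) = (0.015)·(25) = 0.375
ΔG = RT ln(Qp/Kp) = (8.314 J mol⁻¹ K⁻¹)(325 K) × ln(0.375/2.2)
   = (2.702 kJ/mol)(-1.769) = -4.78 kJ/mol
ΔG < 0, so the forward reaction is spontaneous (proceeds forward).

ΔG = -4.78 kJ/mol; the forward reaction is spontaneous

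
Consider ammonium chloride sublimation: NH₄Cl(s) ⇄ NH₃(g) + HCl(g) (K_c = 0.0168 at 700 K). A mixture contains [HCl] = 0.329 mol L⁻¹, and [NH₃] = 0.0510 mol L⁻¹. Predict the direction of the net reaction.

(NH₄Cl is a pure solid — omitted from Q_c.)
Q_c = [NH₃]·[HCl] = (0.0510)·(0.329) = 0.0168
Q_c = 0.0168 = K_c, so the system is already at equilibrium.

at equilibrium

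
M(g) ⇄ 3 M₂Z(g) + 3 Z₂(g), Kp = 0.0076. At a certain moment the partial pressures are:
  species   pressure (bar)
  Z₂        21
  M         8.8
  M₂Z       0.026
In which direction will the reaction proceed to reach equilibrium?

Qp = P(M₂Z)³·P(Z₂)³ / P(M) = (0.026)³·(21)³ / (8.8) = 0.018
Qp = 0.018 > Kp = 0.0076, so the reverse reaction proceeds.

reverse (toward reactants)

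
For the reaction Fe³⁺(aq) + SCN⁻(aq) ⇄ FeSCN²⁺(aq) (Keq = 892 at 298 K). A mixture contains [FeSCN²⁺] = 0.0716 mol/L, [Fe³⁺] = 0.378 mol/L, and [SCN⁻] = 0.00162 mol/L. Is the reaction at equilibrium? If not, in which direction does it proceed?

to the right

Q = [FeSCN²⁺] / ([Fe³⁺]·[SCN⁻]) = (0.0716) / ((0.378)·(0.00162)) = 117
Q = 117 < Keq = 892, so the forward reaction proceeds.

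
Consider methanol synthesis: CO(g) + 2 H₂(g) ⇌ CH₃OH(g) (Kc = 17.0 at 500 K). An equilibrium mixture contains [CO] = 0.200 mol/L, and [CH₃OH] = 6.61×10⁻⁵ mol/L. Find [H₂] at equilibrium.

[H₂] = 0.00441 mol/L

At equilibrium, Kc = [CH₃OH] / ([CO]·[H₂]²) = 17.0.
(6.61×10⁻⁵) / ((0.200)·([H₂])²) = 17.0
[H₂]² = 1.94×10⁻⁵ ⇒ [H₂] = 0.00441 mol/L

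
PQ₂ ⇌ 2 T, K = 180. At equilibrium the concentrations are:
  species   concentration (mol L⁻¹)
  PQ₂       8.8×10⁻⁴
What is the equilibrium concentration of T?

At equilibrium, K = [T]² / [PQ₂] = 180.
([T])² / (8.8×10⁻⁴) = 180
[T]² = 0.158 ⇒ [T] = 0.40 mol L⁻¹

[T] = 0.40 mol L⁻¹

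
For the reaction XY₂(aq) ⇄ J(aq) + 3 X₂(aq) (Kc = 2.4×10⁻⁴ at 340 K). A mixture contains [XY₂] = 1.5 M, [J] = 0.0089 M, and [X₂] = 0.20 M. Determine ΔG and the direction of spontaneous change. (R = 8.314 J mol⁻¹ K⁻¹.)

Qc = [J]·[X₂]³ / [XY₂] = (0.0089)·(0.20)³ / (1.5) = 4.75×10⁻⁵
ΔG = RT ln(Qc/Kc) = (8.314 J mol⁻¹ K⁻¹)(340 K) × ln(4.75×10⁻⁵/2.4×10⁻⁴)
   = (2.827 kJ/mol)(-1.620) = -4.58 kJ/mol
ΔG < 0, so the forward reaction is spontaneous (proceeds forward).

ΔG = -4.58 kJ/mol; the forward reaction is spontaneous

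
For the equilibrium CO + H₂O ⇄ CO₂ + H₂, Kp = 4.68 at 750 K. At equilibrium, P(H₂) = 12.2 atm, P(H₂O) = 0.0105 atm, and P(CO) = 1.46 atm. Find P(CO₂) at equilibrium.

At equilibrium, Kp = P(CO₂)·P(H₂) / (P(CO)·P(H₂O)) = 4.68.
(P(CO₂))·(12.2) / ((1.46)·(0.0105)) = 4.68
P(CO₂) = 0.00588 atm

P(CO₂) = 0.00588 atm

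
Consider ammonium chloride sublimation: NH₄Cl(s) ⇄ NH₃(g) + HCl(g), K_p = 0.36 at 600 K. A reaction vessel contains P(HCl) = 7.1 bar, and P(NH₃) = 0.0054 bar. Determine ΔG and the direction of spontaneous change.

ΔG = -11.2 kJ/mol; the forward reaction is spontaneous

(NH₄Cl is a pure solid — omitted from Q_p.)
Q_p = P(NH₃)·P(HCl) = (0.0054)·(7.1) = 0.0383
ΔG = RT ln(Q_p/K_p) = (8.314 J mol⁻¹ K⁻¹)(600 K) × ln(0.0383/0.36)
   = (4.988 kJ/mol)(-2.241) = -11.2 kJ/mol
ΔG < 0, so the forward reaction is spontaneous (proceeds forward).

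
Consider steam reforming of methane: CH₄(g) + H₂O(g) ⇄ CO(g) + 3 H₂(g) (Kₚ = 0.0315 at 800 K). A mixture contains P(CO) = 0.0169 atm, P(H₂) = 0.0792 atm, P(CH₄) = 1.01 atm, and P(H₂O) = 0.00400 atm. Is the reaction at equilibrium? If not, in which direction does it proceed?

Qₚ = P(CO)·P(H₂)³ / (P(CH₄)·P(H₂O)) = (0.0169)·(0.0792)³ / ((1.01)·(0.00400)) = 0.00208
Qₚ = 0.00208 < Kₚ = 0.0315, so the forward reaction proceeds.

to the right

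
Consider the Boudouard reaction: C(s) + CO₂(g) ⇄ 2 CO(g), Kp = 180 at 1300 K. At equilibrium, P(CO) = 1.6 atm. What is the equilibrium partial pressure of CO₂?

(C is a pure solid — omitted from Kp.)
At equilibrium, Kp = P(CO)² / P(CO₂) = 180.
(1.6)² / (P(CO₂)) = 180
P(CO₂) = 0.0142 = 0.014 atm

P(CO₂) = 0.014 atm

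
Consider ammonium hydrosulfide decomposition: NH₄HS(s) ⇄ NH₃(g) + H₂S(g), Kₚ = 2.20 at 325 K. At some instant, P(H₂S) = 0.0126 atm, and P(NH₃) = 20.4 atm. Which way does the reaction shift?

(NH₄HS is a pure solid — omitted from Qₚ.)
Qₚ = P(NH₃)·P(H₂S) = (20.4)·(0.0126) = 0.257
Qₚ = 0.257 < Kₚ = 2.20, so the forward reaction proceeds.

to the right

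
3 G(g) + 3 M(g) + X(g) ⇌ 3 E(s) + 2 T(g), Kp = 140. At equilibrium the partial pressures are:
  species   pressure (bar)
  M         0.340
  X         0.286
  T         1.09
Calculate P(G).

(E is a pure solid — omitted from Kp.)
At equilibrium, Kp = P(T)² / (P(G)³·P(M)³·P(X)) = 140.
(1.09)² / ((P(G))³·(0.340)³·(0.286)) = 140
P(G)³ = 0.755 ⇒ P(G) = 0.911 bar

P(G) = 0.911 bar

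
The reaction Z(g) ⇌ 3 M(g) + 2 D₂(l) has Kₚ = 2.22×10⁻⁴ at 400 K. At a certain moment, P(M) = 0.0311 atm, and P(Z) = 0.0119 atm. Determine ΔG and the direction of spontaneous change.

ΔG = 8.09 kJ/mol; the forward reaction is non-spontaneous

(D₂ is a pure liquid — omitted from Qₚ.)
Qₚ = P(M)³ / P(Z) = (0.0311)³ / (0.0119) = 0.00253
ΔG = RT ln(Qₚ/Kₚ) = (8.314 J mol⁻¹ K⁻¹)(400 K) × ln(0.00253/2.22×10⁻⁴)
   = (3.326 kJ/mol)(2.433) = 8.09 kJ/mol
ΔG > 0, so the forward reaction is non-spontaneous (proceeds in reverse).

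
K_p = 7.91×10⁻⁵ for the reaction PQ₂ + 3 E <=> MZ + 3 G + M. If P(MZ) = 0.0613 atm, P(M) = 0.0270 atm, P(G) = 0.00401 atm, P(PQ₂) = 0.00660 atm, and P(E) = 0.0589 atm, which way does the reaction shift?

Q_p = P(MZ)·P(G)³·P(M) / (P(PQ₂)·P(E)³) = (0.0613)·(0.00401)³·(0.0270) / ((0.00660)·(0.0589)³) = 7.91×10⁻⁵
Q_p = 7.91×10⁻⁵ = K_p, so the system is already at equilibrium.

at equilibrium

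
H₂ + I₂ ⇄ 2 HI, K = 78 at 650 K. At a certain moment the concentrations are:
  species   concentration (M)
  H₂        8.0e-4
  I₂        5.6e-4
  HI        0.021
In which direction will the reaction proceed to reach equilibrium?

reverse (toward reactants)

Q = [HI]² / ([H₂]·[I₂]) = (0.021)² / ((8.0e-4)·(5.6e-4)) = 980
Q = 980 > K = 78, so the reverse reaction proceeds.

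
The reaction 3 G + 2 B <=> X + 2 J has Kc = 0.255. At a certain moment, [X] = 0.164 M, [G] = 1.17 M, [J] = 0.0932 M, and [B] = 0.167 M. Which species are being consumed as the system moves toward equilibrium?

G, B (reactants)

Qc = [X]·[J]² / ([G]³·[B]²) = (0.164)·(0.0932)² / ((1.17)³·(0.167)²) = 0.0319
Qc = 0.0319 < Kc = 0.255: net forward reaction.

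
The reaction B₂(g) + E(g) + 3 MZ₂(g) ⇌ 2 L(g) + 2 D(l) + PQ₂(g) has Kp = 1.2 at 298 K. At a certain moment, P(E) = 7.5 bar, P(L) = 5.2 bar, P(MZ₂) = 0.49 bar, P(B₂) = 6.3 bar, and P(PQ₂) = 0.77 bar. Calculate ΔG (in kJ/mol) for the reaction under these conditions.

(D is a pure liquid — omitted from Qp.)
Qp = P(L)²·P(PQ₂) / (P(B₂)·P(E)·P(MZ₂)³) = (5.2)²·(0.77) / ((6.3)·(7.5)·(0.49)³) = 3.75
ΔG = RT ln(Qp/Kp) = (8.314 J mol⁻¹ K⁻¹)(298 K) × ln(3.75/1.2)
   = (2.478 kJ/mol)(1.139) = 2.82 kJ/mol
ΔG > 0, so the forward reaction is non-spontaneous (proceeds in reverse).

ΔG = 2.82 kJ/mol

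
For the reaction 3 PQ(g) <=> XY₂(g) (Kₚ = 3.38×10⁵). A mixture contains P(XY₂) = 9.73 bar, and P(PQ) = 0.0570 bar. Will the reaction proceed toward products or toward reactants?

Qₚ = P(XY₂) / P(PQ)³ = (9.73) / (0.0570)³ = 52500
Qₚ = 52500 < Kₚ = 3.38×10⁵, so the forward reaction proceeds.

to the right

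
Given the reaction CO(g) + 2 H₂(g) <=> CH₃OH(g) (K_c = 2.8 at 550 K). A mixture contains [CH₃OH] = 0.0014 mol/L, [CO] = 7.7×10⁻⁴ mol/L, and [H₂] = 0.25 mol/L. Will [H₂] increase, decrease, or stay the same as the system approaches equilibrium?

Q_c = [CH₃OH] / ([CO]·[H₂]²) = (0.0014) / ((7.7×10⁻⁴)·(0.25)²) = 29
Q_c = 29 > K_c = 2.8: net reverse reaction.
H₂ is a reactant, so it increases.

increase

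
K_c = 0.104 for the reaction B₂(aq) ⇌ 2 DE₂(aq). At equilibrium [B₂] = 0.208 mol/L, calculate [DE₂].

At equilibrium, K_c = [DE₂]² / [B₂] = 0.104.
([DE₂])² / (0.208) = 0.104
[DE₂]² = 0.0216 ⇒ [DE₂] = 0.147 mol/L

[DE₂] = 0.147 mol/L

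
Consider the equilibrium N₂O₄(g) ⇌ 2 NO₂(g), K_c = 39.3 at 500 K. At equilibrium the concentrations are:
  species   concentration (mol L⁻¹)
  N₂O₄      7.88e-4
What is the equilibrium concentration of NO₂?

[NO₂] = 0.176 mol L⁻¹

At equilibrium, K_c = [NO₂]² / [N₂O₄] = 39.3.
([NO₂])² / (7.88e-4) = 39.3
[NO₂]² = 0.0310 ⇒ [NO₂] = 0.176 mol L⁻¹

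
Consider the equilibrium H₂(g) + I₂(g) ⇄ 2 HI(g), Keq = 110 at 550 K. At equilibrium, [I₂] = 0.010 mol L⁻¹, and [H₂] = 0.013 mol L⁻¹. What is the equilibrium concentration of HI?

At equilibrium, Keq = [HI]² / ([H₂]·[I₂]) = 110.
([HI])² / ((0.013)·(0.010)) = 110
[HI]² = 0.0143 ⇒ [HI] = 0.12 mol L⁻¹

[HI] = 0.12 mol L⁻¹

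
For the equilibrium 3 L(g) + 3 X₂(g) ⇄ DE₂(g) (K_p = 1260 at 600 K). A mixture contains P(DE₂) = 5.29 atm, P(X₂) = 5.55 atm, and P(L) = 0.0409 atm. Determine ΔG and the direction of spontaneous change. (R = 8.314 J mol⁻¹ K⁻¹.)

Q_p = P(DE₂) / (P(L)³·P(X₂)³) = (5.29) / ((0.0409)³·(5.55)³) = 452
ΔG = RT ln(Q_p/K_p) = (8.314 J mol⁻¹ K⁻¹)(600 K) × ln(452/1260)
   = (4.988 kJ/mol)(-1.025) = -5.11 kJ/mol
ΔG < 0, so the forward reaction is spontaneous (proceeds forward).

ΔG = -5.11 kJ/mol; the forward reaction is spontaneous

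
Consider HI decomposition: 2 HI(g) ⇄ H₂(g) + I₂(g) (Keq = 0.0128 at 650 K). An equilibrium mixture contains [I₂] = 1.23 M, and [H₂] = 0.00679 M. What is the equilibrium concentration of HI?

[HI] = 0.808 M

At equilibrium, Keq = [H₂]·[I₂] / [HI]² = 0.0128.
(0.00679)·(1.23) / ([HI])² = 0.0128
[HI]² = 0.652 ⇒ [HI] = 0.808 M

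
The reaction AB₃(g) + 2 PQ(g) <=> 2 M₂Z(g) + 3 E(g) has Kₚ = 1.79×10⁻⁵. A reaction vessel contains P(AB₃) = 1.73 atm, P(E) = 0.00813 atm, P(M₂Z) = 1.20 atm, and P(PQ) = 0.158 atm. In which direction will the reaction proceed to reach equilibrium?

no net change (already at equilibrium)

Qₚ = P(M₂Z)²·P(E)³ / (P(AB₃)·P(PQ)²) = (1.20)²·(0.00813)³ / ((1.73)·(0.158)²) = 1.79×10⁻⁵
Qₚ = 1.79×10⁻⁵ = Kₚ, so the system is already at equilibrium.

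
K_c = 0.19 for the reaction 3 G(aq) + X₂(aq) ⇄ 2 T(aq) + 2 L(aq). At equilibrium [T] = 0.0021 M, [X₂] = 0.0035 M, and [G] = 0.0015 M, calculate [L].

At equilibrium, K_c = [T]²·[L]² / ([G]³·[X₂]) = 0.19.
(0.0021)²·([L])² / ((0.0015)³·(0.0035)) = 0.19
[L]² = 5.09×10⁻⁷ ⇒ [L] = 7.1×10⁻⁴ M

[L] = 7.1×10⁻⁴ M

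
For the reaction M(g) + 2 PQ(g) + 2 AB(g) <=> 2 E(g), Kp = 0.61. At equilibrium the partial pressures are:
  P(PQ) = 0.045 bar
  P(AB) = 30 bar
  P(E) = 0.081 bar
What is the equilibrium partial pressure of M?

At equilibrium, Kp = P(E)² / (P(M)·P(PQ)²·P(AB)²) = 0.61.
(0.081)² / ((P(M))·(0.045)²·(30)²) = 0.61
P(M) = 0.00590 = 0.0059 bar

P(M) = 0.0059 bar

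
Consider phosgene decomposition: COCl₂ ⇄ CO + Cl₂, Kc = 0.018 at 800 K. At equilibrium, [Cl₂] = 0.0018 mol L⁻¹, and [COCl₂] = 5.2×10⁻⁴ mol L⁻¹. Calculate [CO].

At equilibrium, Kc = [CO]·[Cl₂] / [COCl₂] = 0.018.
([CO])·(0.0018) / (5.2×10⁻⁴) = 0.018
[CO] = 0.00520 = 0.0052 mol L⁻¹

[CO] = 0.0052 mol L⁻¹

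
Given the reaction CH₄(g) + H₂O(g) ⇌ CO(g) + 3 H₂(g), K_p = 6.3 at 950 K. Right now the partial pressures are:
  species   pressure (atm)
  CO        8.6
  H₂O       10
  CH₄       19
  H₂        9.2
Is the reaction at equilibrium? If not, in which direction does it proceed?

Q_p = P(CO)·P(H₂)³ / (P(CH₄)·P(H₂O)) = (8.6)·(9.2)³ / ((19)·(10)) = 35
Q_p = 35 > K_p = 6.3, so the reverse reaction proceeds.

to the left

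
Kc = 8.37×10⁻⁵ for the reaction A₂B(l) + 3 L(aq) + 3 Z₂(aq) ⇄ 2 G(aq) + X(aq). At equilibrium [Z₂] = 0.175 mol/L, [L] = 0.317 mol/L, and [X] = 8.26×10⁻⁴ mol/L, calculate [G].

[G] = 0.00416 mol/L

(A₂B is a pure liquid — omitted from Kc.)
At equilibrium, Kc = [G]²·[X] / ([L]³·[Z₂]³) = 8.37×10⁻⁵.
([G])²·(8.26×10⁻⁴) / ((0.317)³·(0.175)³) = 8.37×10⁻⁵
[G]² = 1.73×10⁻⁵ ⇒ [G] = 0.00416 mol/L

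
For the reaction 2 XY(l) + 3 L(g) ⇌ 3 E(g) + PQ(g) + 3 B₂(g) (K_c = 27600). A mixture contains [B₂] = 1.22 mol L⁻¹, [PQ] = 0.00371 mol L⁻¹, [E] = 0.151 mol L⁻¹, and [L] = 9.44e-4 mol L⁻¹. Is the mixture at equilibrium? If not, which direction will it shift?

(XY is a pure liquid — omitted from Q_c.)
Q_c = [E]³·[PQ]·[B₂]³ / [L]³ = (0.151)³·(0.00371)·(1.22)³ / (9.44e-4)³ = 27600
Q_c = 27600 = K_c; the system is at equilibrium.

yes, at equilibrium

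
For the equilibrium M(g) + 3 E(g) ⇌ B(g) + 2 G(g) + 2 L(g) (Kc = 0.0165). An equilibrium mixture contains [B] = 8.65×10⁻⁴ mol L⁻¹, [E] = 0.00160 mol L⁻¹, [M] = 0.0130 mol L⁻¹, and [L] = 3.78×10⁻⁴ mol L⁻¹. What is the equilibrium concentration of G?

At equilibrium, Kc = [B]·[G]²·[L]² / ([M]·[E]³) = 0.0165.
(8.65×10⁻⁴)·([G])²·(3.78×10⁻⁴)² / ((0.0130)·(0.00160)³) = 0.0165
[G]² = 0.00711 ⇒ [G] = 0.0843 mol L⁻¹

[G] = 0.0843 mol L⁻¹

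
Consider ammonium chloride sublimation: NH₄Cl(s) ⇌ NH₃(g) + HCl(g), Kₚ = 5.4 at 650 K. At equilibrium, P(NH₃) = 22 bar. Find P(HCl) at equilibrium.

P(HCl) = 0.25 bar

(NH₄Cl is a pure solid — omitted from Kₚ.)
At equilibrium, Kₚ = P(NH₃)·P(HCl) = 5.4.
(22)·(P(HCl)) = 5.4
P(HCl) = 0.245 = 0.25 bar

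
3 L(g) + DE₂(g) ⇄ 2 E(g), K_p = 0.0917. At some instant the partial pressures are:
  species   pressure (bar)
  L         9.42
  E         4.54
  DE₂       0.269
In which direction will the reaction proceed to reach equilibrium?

neither direction; the system is at equilibrium

Q_p = P(E)² / (P(L)³·P(DE₂)) = (4.54)² / ((9.42)³·(0.269)) = 0.0917
Q_p = 0.0917 = K_p, so the system is already at equilibrium.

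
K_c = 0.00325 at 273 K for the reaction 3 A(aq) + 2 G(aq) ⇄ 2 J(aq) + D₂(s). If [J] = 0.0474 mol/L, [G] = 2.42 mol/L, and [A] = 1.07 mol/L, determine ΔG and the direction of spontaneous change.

(D₂ is a pure solid — omitted from Q_c.)
Q_c = [J]² / ([A]³·[G]²) = (0.0474)² / ((1.07)³·(2.42)²) = 3.13×10⁻⁴
ΔG = RT ln(Q_c/K_c) = (8.314 J mol⁻¹ K⁻¹)(273 K) × ln(3.13×10⁻⁴/0.00325)
   = (2.270 kJ/mol)(-2.340) = -5.31 kJ/mol
ΔG < 0, so the forward reaction is spontaneous (proceeds forward).

ΔG = -5.31 kJ/mol; the forward reaction is spontaneous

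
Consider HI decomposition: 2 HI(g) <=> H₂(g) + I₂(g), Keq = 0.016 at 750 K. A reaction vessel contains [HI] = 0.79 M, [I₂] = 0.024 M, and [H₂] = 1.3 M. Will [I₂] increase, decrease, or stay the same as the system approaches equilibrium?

decrease

Q = [H₂]·[I₂] / [HI]² = (1.3)·(0.024) / (0.79)² = 0.050
Q = 0.050 > Keq = 0.016: net reverse reaction.
I₂ is a product, so it decreases.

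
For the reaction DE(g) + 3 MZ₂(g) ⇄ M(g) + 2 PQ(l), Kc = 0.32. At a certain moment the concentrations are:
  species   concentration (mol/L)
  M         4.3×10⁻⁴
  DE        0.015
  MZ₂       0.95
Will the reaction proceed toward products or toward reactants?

in the forward direction

(PQ is a pure liquid — omitted from Qc.)
Qc = [M] / ([DE]·[MZ₂]³) = (4.3×10⁻⁴) / ((0.015)·(0.95)³) = 0.033
Qc = 0.033 < Kc = 0.32, so the forward reaction proceeds.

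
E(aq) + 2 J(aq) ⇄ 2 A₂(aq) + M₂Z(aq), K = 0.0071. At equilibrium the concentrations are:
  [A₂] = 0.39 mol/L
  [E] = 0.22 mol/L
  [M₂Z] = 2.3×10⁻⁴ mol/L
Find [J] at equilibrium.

At equilibrium, K = [A₂]²·[M₂Z] / ([E]·[J]²) = 0.0071.
(0.39)²·(2.3×10⁻⁴) / ((0.22)·([J])²) = 0.0071
[J]² = 0.0224 ⇒ [J] = 0.15 mol/L

[J] = 0.15 mol/L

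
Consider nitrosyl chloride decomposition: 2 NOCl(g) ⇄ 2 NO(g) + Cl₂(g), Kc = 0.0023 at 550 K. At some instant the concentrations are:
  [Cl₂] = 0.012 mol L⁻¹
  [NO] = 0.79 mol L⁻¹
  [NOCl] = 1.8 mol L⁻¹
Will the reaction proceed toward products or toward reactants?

no net change (already at equilibrium)

Qc = [NO]²·[Cl₂] / [NOCl]² = (0.79)²·(0.012) / (1.8)² = 0.0023
Qc = 0.0023 = Kc, so the system is already at equilibrium.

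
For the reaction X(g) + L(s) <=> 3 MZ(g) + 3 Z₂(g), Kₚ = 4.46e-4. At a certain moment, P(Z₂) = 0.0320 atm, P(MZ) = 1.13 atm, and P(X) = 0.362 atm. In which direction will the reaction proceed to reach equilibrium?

(L is a pure solid — omitted from Qₚ.)
Qₚ = P(MZ)³·P(Z₂)³ / P(X) = (1.13)³·(0.0320)³ / (0.362) = 1.31e-4
Qₚ = 1.31e-4 < Kₚ = 4.46e-4, so the forward reaction proceeds.

in the forward direction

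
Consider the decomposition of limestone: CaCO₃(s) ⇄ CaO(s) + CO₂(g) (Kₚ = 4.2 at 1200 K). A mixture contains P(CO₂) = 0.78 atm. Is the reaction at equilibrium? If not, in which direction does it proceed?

(CaCO₃, CaO are pure solids — omitted from Qₚ.)
Qₚ = P(CO₂) = 0.78
Qₚ = 0.78 < Kₚ = 4.2, so the forward reaction proceeds.

in the forward direction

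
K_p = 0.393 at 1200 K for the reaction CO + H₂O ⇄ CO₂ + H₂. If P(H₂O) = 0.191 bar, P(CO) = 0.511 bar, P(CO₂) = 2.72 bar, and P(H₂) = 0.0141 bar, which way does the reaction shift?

no net change (already at equilibrium)

Q_p = P(CO₂)·P(H₂) / (P(CO)·P(H₂O)) = (2.72)·(0.0141) / ((0.511)·(0.191)) = 0.393
Q_p = 0.393 = K_p, so the system is already at equilibrium.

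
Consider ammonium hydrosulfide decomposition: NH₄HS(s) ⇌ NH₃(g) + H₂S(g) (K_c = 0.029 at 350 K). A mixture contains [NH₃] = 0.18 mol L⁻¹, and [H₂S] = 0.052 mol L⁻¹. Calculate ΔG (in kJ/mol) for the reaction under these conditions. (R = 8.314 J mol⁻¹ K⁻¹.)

ΔG = -3.29 kJ/mol

(NH₄HS is a pure solid — omitted from Q_c.)
Q_c = [NH₃]·[H₂S] = (0.18)·(0.052) = 0.00936
ΔG = RT ln(Q_c/K_c) = (8.314 J mol⁻¹ K⁻¹)(350 K) × ln(0.00936/0.029)
   = (2.910 kJ/mol)(-1.131) = -3.29 kJ/mol
ΔG < 0, so the forward reaction is spontaneous (proceeds forward).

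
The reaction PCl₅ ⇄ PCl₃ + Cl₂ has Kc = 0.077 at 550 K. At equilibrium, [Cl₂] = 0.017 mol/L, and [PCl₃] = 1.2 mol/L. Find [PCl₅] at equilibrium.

At equilibrium, Kc = [PCl₃]·[Cl₂] / [PCl₅] = 0.077.
(1.2)·(0.017) / ([PCl₅]) = 0.077
[PCl₅] = 0.265 = 0.26 mol/L

[PCl₅] = 0.26 mol/L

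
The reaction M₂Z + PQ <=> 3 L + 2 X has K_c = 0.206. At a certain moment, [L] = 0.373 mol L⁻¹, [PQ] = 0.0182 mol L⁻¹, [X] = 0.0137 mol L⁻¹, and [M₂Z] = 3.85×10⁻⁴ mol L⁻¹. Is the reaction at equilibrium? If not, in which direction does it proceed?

in the reverse direction

Q_c = [L]³·[X]² / ([M₂Z]·[PQ]) = (0.373)³·(0.0137)² / ((3.85×10⁻⁴)·(0.0182)) = 1.39
Q_c = 1.39 > K_c = 0.206, so the reverse reaction proceeds.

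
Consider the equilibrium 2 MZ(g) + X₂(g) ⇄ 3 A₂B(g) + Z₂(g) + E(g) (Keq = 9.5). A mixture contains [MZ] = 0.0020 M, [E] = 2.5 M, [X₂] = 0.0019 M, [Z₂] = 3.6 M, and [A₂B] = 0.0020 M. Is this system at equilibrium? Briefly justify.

yes, at equilibrium

Q = [A₂B]³·[Z₂]·[E] / ([MZ]²·[X₂]) = (0.0020)³·(3.6)·(2.5) / ((0.0020)²·(0.0019)) = 9.5
Q = 9.5 = Keq; the system is at equilibrium.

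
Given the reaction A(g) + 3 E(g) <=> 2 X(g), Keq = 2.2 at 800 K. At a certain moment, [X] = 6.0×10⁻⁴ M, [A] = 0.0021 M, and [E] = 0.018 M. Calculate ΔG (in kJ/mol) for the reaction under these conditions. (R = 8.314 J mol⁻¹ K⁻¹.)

Q = [X]² / ([A]·[E]³) = (6.0×10⁻⁴)² / ((0.0021)·(0.018)³) = 29.4
ΔG = RT ln(Q/Keq) = (8.314 J mol⁻¹ K⁻¹)(800 K) × ln(29.4/2.2)
   = (6.651 kJ/mol)(2.593) = 17.2 kJ/mol
ΔG > 0, so the forward reaction is non-spontaneous (proceeds in reverse).

ΔG = 17.2 kJ/mol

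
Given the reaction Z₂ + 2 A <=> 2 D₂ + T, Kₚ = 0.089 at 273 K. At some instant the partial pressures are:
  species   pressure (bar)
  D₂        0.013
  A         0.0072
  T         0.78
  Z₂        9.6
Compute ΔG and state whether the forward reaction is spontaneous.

ΔG = 2.48 kJ/mol; the forward reaction is non-spontaneous

Qₚ = P(D₂)²·P(T) / (P(Z₂)·P(A)²) = (0.013)²·(0.78) / ((9.6)·(0.0072)²) = 0.265
ΔG = RT ln(Qₚ/Kₚ) = (8.314 J mol⁻¹ K⁻¹)(273 K) × ln(0.265/0.089)
   = (2.270 kJ/mol)(1.091) = 2.48 kJ/mol
ΔG > 0, so the forward reaction is non-spontaneous (proceeds in reverse).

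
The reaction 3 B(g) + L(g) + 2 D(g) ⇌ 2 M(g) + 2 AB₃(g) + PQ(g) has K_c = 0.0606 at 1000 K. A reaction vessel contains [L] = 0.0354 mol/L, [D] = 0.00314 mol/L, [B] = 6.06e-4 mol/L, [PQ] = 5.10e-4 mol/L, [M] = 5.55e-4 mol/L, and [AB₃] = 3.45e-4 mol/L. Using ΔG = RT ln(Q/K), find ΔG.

Q_c = [M]²·[AB₃]²·[PQ] / ([B]³·[L]·[D]²) = (5.55e-4)²·(3.45e-4)²·(5.10e-4) / ((6.06e-4)³·(0.0354)·(0.00314)²) = 0.241
ΔG = RT ln(Q_c/K_c) = (8.314 J mol⁻¹ K⁻¹)(1000 K) × ln(0.241/0.0606)
   = (8.314 kJ/mol)(1.381) = 11.5 kJ/mol
ΔG > 0, so the forward reaction is non-spontaneous (proceeds in reverse).

ΔG = 11.5 kJ/mol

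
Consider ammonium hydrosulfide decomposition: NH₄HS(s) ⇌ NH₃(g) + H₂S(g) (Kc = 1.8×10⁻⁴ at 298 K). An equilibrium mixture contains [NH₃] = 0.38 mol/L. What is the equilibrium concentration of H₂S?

[H₂S] = 4.7×10⁻⁴ mol/L

(NH₄HS is a pure solid — omitted from Kc.)
At equilibrium, Kc = [NH₃]·[H₂S] = 1.8×10⁻⁴.
(0.38)·([H₂S]) = 1.8×10⁻⁴
[H₂S] = 4.74×10⁻⁴ = 4.7×10⁻⁴ mol/L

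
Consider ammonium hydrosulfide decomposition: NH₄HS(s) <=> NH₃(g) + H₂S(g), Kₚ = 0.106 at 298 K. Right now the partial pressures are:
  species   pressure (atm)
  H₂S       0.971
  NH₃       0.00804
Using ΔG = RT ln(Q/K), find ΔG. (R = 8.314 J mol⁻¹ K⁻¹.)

ΔG = -6.46 kJ/mol

(NH₄HS is a pure solid — omitted from Qₚ.)
Qₚ = P(NH₃)·P(H₂S) = (0.00804)·(0.971) = 0.00781
ΔG = RT ln(Qₚ/Kₚ) = (8.314 J mol⁻¹ K⁻¹)(298 K) × ln(0.00781/0.106)
   = (2.478 kJ/mol)(-2.608) = -6.46 kJ/mol
ΔG < 0, so the forward reaction is spontaneous (proceeds forward).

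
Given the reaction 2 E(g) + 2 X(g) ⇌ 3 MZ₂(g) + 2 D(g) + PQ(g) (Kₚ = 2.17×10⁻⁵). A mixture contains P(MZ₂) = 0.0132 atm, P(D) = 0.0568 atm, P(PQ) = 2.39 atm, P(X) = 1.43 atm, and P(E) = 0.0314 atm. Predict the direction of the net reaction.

forward (toward products)

Qₚ = P(MZ₂)³·P(D)²·P(PQ) / (P(E)²·P(X)²) = (0.0132)³·(0.0568)²·(2.39) / ((0.0314)²·(1.43)²) = 8.80×10⁻⁶
Qₚ = 8.80×10⁻⁶ < Kₚ = 2.17×10⁻⁵, so the forward reaction proceeds.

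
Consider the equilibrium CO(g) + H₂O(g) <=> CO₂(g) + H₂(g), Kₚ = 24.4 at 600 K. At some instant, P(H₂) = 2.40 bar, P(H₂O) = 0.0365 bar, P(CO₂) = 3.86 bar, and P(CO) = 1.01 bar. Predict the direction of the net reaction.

Qₚ = P(CO₂)·P(H₂) / (P(CO)·P(H₂O)) = (3.86)·(2.40) / ((1.01)·(0.0365)) = 251
Qₚ = 251 > Kₚ = 24.4, so the reverse reaction proceeds.

in the reverse direction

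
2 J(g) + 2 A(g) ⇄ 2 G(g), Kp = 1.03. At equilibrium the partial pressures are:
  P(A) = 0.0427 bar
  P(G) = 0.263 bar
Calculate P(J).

P(J) = 6.07 bar

At equilibrium, Kp = P(G)² / (P(J)²·P(A)²) = 1.03.
(0.263)² / ((P(J))²·(0.0427)²) = 1.03
P(J)² = 36.8 ⇒ P(J) = 6.07 bar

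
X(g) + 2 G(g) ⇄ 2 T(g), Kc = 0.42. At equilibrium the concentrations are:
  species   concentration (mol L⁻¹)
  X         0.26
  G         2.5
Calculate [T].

[T] = 0.83 mol L⁻¹

At equilibrium, Kc = [T]² / ([X]·[G]²) = 0.42.
([T])² / ((0.26)·(2.5)²) = 0.42
[T]² = 0.683 ⇒ [T] = 0.83 mol L⁻¹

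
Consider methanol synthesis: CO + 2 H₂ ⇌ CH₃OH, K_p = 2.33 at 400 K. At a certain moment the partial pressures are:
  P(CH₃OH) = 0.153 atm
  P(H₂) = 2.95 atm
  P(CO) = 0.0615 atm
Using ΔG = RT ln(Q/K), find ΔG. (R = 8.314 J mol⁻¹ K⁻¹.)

Q_p = P(CH₃OH) / (P(CO)·P(H₂)²) = (0.153) / ((0.0615)·(2.95)²) = 0.286
ΔG = RT ln(Q_p/K_p) = (8.314 J mol⁻¹ K⁻¹)(400 K) × ln(0.286/2.33)
   = (3.326 kJ/mol)(-2.098) = -6.98 kJ/mol
ΔG < 0, so the forward reaction is spontaneous (proceeds forward).

ΔG = -6.98 kJ/mol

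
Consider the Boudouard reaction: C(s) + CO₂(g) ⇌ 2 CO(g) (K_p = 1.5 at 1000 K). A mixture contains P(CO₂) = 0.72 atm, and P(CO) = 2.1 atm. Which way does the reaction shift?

(C is a pure solid — omitted from Q_p.)
Q_p = P(CO)² / P(CO₂) = (2.1)² / (0.72) = 6.1
Q_p = 6.1 > K_p = 1.5, so the reverse reaction proceeds.

in the reverse direction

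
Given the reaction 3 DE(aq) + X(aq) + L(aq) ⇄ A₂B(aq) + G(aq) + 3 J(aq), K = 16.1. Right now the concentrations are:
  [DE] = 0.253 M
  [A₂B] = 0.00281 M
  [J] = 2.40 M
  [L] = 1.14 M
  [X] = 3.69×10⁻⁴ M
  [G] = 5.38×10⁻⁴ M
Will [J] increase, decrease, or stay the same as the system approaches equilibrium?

Q = [A₂B]·[G]·[J]³ / ([DE]³·[X]·[L]) = (0.00281)·(5.38×10⁻⁴)·(2.40)³ / ((0.253)³·(3.69×10⁻⁴)·(1.14)) = 3.07
Q = 3.07 < K = 16.1: net forward reaction.
J is a product, so it increases.

increase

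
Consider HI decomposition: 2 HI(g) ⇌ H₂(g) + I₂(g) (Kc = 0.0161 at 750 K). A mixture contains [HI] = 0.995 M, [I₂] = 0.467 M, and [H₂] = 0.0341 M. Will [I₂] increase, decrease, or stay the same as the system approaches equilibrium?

stay the same

Qc = [H₂]·[I₂] / [HI]² = (0.0341)·(0.467) / (0.995)² = 0.0161
Qc = 0.0161 = Kc; the system is at equilibrium.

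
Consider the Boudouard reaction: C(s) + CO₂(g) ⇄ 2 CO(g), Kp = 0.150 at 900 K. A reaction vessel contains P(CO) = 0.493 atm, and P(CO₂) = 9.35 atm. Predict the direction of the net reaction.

(C is a pure solid — omitted from Qp.)
Qp = P(CO)² / P(CO₂) = (0.493)² / (9.35) = 0.0260
Qp = 0.0260 < Kp = 0.150, so the forward reaction proceeds.

to the right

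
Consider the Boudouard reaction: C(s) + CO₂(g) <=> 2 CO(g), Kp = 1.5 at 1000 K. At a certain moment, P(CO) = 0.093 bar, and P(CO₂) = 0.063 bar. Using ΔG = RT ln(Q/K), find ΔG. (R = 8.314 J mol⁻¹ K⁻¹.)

(C is a pure solid — omitted from Qp.)
Qp = P(CO)² / P(CO₂) = (0.093)² / (0.063) = 0.137
ΔG = RT ln(Qp/Kp) = (8.314 J mol⁻¹ K⁻¹)(1000 K) × ln(0.137/1.5)
   = (8.314 kJ/mol)(-2.393) = -19.9 kJ/mol
ΔG < 0, so the forward reaction is spontaneous (proceeds forward).

ΔG = -19.9 kJ/mol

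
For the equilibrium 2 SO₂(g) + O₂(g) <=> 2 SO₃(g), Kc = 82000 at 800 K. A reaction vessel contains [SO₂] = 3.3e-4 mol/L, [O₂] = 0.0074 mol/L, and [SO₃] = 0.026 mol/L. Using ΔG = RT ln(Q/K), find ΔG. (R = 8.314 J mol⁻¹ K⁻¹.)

ΔG = 15.5 kJ/mol

Qc = [SO₃]² / ([SO₂]²·[O₂]) = (0.026)² / ((3.3e-4)²·(0.0074)) = 8.39e5
ΔG = RT ln(Qc/Kc) = (8.314 J mol⁻¹ K⁻¹)(800 K) × ln(8.39e5/82000)
   = (6.651 kJ/mol)(2.325) = 15.5 kJ/mol
ΔG > 0, so the forward reaction is non-spontaneous (proceeds in reverse).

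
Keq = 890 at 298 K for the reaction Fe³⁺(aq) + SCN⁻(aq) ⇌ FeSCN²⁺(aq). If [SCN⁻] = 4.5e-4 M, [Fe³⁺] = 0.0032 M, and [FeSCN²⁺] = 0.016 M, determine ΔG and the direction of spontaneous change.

ΔG = 6.25 kJ/mol; the forward reaction is non-spontaneous

Q = [FeSCN²⁺] / ([Fe³⁺]·[SCN⁻]) = (0.016) / ((0.0032)·(4.5e-4)) = 11100
ΔG = RT ln(Q/Keq) = (8.314 J mol⁻¹ K⁻¹)(298 K) × ln(11100/890)
   = (2.478 kJ/mol)(2.523) = 6.25 kJ/mol
ΔG > 0, so the forward reaction is non-spontaneous (proceeds in reverse).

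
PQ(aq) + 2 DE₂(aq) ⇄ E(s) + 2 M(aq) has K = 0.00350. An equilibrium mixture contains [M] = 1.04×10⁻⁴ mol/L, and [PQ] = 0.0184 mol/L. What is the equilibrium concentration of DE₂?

(E is a pure solid — omitted from K.)
At equilibrium, K = [M]² / ([PQ]·[DE₂]²) = 0.00350.
(1.04×10⁻⁴)² / ((0.0184)·([DE₂])²) = 0.00350
[DE₂]² = 1.68×10⁻⁴ ⇒ [DE₂] = 0.0130 mol/L

[DE₂] = 0.0130 mol/L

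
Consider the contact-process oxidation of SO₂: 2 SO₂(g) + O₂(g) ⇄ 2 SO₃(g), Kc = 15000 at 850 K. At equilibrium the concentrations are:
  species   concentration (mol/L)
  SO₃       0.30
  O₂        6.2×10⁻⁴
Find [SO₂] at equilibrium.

At equilibrium, Kc = [SO₃]² / ([SO₂]²·[O₂]) = 15000.
(0.30)² / (([SO₂])²·(6.2×10⁻⁴)) = 15000
[SO₂]² = 0.00968 ⇒ [SO₂] = 0.098 mol/L

[SO₂] = 0.098 mol/L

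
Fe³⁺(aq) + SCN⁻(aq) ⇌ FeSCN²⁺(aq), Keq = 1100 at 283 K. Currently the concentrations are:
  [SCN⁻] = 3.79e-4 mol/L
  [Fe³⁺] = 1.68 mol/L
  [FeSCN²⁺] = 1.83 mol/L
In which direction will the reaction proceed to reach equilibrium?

Q = [FeSCN²⁺] / ([Fe³⁺]·[SCN⁻]) = (1.83) / ((1.68)·(3.79e-4)) = 2870
Q = 2870 > Keq = 1100, so the reverse reaction proceeds.

reverse (toward reactants)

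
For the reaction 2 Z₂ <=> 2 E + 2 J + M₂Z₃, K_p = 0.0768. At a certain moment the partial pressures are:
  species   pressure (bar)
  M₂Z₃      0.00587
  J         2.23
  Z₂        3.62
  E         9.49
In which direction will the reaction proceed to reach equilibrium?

Q_p = P(E)²·P(J)²·P(M₂Z₃) / P(Z₂)² = (9.49)²·(2.23)²·(0.00587) / (3.62)² = 0.201
Q_p = 0.201 > K_p = 0.0768, so the reverse reaction proceeds.

to the left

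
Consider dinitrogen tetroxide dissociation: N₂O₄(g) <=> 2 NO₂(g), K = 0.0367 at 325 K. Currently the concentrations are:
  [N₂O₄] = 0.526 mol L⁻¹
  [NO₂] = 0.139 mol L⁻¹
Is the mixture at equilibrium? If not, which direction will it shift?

yes, at equilibrium

Q = [NO₂]² / [N₂O₄] = (0.139)² / (0.526) = 0.0367
Q = 0.0367 = K; the system is at equilibrium.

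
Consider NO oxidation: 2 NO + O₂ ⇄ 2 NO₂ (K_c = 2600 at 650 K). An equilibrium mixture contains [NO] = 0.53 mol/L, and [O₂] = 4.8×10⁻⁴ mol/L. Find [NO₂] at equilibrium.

At equilibrium, K_c = [NO₂]² / ([NO]²·[O₂]) = 2600.
([NO₂])² / ((0.53)²·(4.8×10⁻⁴)) = 2600
[NO₂]² = 0.351 ⇒ [NO₂] = 0.59 mol/L

[NO₂] = 0.59 mol/L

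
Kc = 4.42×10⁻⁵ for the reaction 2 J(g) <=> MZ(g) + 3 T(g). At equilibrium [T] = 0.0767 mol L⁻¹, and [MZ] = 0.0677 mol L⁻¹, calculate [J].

At equilibrium, Kc = [MZ]·[T]³ / [J]² = 4.42×10⁻⁵.
(0.0677)·(0.0767)³ / ([J])² = 4.42×10⁻⁵
[J]² = 0.691 ⇒ [J] = 0.831 mol L⁻¹

[J] = 0.831 mol L⁻¹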